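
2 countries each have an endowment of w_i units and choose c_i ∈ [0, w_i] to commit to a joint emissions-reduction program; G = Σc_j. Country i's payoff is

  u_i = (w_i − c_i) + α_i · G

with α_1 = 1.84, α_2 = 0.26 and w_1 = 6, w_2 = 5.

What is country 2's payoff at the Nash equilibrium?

6.56

∂u_i/∂c_i = α_i − 1, so country i contributes w_i if α_i > 1, else 0.
α_i > 1 for i ∈ {1}; NE contributions (6, 0), G = 6.
u_2 = (5 − 0) + 0.26·6 = 6.56.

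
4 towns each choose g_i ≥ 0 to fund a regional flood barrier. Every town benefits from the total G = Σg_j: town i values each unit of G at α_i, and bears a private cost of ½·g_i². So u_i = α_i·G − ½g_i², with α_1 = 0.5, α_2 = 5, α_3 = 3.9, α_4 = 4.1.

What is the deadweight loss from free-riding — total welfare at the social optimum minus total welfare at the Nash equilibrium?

210.885

Town i's FOC: ∂u_i/∂g_i = α_i − g_i = 0, so g_i* = α_i.
NE contributions = (0.5, 5, 3.9, 4.1); G = 13.5.
W^NE = (Σα)·G − ½Σα_i² = 13.5² − ½·57.27 = 153.615.
Planner sets g_i = Σα_j = 13.5 for every i, so G^SO = 4·13.5 = 54.
W^SO = (Σα)·G^SO − ½·4·(Σα)² = (4/2)·13.5² = 364.5.
Deadweight loss = W^SO − W^NE = 210.885.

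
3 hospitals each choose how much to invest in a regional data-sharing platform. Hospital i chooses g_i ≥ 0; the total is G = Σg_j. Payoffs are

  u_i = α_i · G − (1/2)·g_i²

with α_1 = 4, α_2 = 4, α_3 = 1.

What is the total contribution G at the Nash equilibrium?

9

Hospital i's FOC: ∂u_i/∂g_i = α_i − g_i = 0, so g_i* = α_i.
NE contributions = (4, 4, 1); G = 9.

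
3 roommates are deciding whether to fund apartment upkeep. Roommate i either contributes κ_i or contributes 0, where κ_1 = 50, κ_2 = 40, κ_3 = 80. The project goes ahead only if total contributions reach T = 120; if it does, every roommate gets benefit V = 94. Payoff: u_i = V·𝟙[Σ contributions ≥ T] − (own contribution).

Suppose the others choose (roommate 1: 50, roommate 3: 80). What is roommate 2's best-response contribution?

0

Others' total = 130 ≥ 120; contributing adds cost 40 for no extra benefit.
Best response: 0.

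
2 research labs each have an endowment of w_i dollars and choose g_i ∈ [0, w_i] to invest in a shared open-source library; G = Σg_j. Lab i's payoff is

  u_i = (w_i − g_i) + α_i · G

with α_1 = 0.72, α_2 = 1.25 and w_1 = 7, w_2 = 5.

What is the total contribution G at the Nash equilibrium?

∂u_i/∂g_i = α_i − 1, so lab i contributes w_i if α_i > 1, else 0.
α_i > 1 for i ∈ {2}; NE contributions (0, 5), G = 5.

5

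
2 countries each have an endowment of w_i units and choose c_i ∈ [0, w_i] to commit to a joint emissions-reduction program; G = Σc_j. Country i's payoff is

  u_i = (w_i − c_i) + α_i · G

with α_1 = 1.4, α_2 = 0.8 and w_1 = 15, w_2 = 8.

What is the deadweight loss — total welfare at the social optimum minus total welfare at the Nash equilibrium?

9.6

∂u_i/∂c_i = α_i − 1, so country i contributes w_i if α_i > 1, else 0.
α_i > 1 for i ∈ {1}; NE contributions (15, 0), G = 15.
W^NE = Σw_i − G^NE + (Σα_i)·G^NE = 23 + 1.2·15 = 41.
Planner: ∂(Σu_j)/∂c_i = Σα_j − 1 = 1.2 > 0, so everyone contributes w_i; G^SO = 23, W^SO = 23 + 1.2·23 = 50.6.
Deadweight loss = 9.6.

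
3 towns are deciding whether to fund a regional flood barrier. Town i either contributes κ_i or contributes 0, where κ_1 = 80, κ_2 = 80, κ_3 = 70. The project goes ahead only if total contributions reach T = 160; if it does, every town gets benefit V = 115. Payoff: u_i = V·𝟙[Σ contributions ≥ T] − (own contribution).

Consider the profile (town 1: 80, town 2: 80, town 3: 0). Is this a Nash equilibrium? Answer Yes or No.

Yes

Total = 160 ≥ 160: provided.
Town 1 (pledges 80, payoff 35): dropping to 0 → total 80, payoff 0. No gain.
Town 2 (pledges 80, payoff 35): dropping to 0 → total 80, payoff 0. No gain.
Town 3 (pledges 0, payoff 115): pledging 70 → total 230, payoff 45. No gain.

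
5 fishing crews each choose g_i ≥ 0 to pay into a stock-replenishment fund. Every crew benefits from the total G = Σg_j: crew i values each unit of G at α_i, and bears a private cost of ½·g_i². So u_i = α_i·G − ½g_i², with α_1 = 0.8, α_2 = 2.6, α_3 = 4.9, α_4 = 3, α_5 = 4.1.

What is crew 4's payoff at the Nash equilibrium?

Crew i's FOC: ∂u_i/∂g_i = α_i − g_i = 0, so g_i* = α_i.
NE contributions = (0.8, 2.6, 4.9, 3, 4.1); G = 15.4.
u_4 = α_4·G − ½·(g_4)² = 3·15.4 − ½·3² = 41.7.

41.7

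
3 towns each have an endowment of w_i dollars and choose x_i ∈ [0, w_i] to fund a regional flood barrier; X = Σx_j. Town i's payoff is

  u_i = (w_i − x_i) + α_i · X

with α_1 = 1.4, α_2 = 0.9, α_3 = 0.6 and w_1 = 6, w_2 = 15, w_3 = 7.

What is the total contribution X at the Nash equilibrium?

∂u_i/∂x_i = α_i − 1, so town i contributes w_i if α_i > 1, else 0.
α_i > 1 for i ∈ {1}; NE contributions (6, 0, 0), X = 6.

6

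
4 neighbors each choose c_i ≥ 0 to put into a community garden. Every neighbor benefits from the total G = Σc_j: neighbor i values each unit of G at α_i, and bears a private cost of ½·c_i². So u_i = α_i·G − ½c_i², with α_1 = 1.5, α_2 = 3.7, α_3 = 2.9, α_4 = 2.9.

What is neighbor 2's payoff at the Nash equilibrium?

Neighbor i's FOC: ∂u_i/∂c_i = α_i − c_i = 0, so c_i* = α_i.
NE contributions = (1.5, 3.7, 2.9, 2.9); G = 11.
u_2 = α_2·G − ½·(c_2)² = 3.7·11 − ½·3.7² = 33.855.

33.855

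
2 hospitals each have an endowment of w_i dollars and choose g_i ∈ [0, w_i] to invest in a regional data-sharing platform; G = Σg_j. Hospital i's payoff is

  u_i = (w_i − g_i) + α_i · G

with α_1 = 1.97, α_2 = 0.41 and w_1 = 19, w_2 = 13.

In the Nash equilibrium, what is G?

∂u_i/∂g_i = α_i − 1, so hospital i contributes w_i if α_i > 1, else 0.
α_i > 1 for i ∈ {1}; NE contributions (19, 0), G = 19.

19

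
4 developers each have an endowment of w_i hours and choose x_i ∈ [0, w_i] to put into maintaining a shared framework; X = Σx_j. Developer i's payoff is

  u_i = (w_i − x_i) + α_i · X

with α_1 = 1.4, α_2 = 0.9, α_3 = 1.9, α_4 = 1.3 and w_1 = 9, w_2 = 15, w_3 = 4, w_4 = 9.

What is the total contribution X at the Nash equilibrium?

22

∂u_i/∂x_i = α_i − 1, so developer i contributes w_i if α_i > 1, else 0.
α_i > 1 for i ∈ {1, 3, 4}; NE contributions (9, 0, 4, 9), X = 22.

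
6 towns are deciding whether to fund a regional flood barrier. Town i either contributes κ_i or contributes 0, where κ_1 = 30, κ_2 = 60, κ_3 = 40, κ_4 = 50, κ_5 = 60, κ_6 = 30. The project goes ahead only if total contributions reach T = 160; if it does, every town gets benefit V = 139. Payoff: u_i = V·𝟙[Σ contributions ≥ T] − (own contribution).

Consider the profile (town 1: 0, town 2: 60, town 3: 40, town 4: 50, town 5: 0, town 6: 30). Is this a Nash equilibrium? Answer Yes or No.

Yes

Total = 180 ≥ 160: provided.
Town 1 (pledges 0, payoff 139): pledging 30 → total 210, payoff 109. No gain.
Town 2 (pledges 60, payoff 79): dropping to 0 → total 120, payoff 0. No gain.
Town 3 (pledges 40, payoff 99): dropping to 0 → total 140, payoff 0. No gain.
Town 4 (pledges 50, payoff 89): dropping to 0 → total 130, payoff 0. No gain.
Town 5 (pledges 0, payoff 139): pledging 60 → total 240, payoff 79. No gain.
Town 6 (pledges 30, payoff 109): dropping to 0 → total 150, payoff 0. No gain.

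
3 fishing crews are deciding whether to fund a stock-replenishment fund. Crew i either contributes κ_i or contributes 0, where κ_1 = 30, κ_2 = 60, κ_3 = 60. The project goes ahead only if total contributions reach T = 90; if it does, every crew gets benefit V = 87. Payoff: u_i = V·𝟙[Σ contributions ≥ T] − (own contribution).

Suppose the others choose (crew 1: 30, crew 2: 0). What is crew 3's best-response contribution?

60

Others' total = 30. Contributing 60 brings total to 90 ≥ 90: gain V − κ_3 = 27.
Best response: 60.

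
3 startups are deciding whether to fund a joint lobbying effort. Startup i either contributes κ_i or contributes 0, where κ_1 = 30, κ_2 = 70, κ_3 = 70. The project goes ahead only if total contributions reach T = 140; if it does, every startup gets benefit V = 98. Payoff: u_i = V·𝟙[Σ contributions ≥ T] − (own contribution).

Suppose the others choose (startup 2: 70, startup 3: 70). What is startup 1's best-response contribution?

0

Others' total = 140 ≥ 140; contributing adds cost 30 for no extra benefit.
Best response: 0.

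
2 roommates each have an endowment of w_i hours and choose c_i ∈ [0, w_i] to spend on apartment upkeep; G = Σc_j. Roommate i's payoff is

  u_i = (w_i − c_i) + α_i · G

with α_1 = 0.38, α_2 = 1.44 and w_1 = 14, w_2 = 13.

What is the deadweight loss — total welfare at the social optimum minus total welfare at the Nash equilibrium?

∂u_i/∂c_i = α_i − 1, so roommate i contributes w_i if α_i > 1, else 0.
α_i > 1 for i ∈ {2}; NE contributions (0, 13), G = 13.
W^NE = Σw_i − G^NE + (Σα_i)·G^NE = 27 + 0.82·13 = 37.66.
Planner: ∂(Σu_j)/∂c_i = Σα_j − 1 = 0.82 > 0, so everyone contributes w_i; G^SO = 27, W^SO = 27 + 0.82·27 = 49.14.
Deadweight loss = 11.48.

11.48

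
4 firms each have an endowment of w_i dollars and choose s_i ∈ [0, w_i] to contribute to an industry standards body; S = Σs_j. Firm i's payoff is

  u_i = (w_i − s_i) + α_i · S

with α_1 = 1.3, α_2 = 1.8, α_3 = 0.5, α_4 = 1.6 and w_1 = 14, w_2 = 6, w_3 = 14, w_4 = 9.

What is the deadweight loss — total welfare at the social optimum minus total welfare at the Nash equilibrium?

∂u_i/∂s_i = α_i − 1, so firm i contributes w_i if α_i > 1, else 0.
α_i > 1 for i ∈ {1, 2, 4}; NE contributions (14, 6, 0, 9), S = 29.
W^NE = Σw_i − S^NE + (Σα_i)·S^NE = 43 + 4.2·29 = 164.8.
Planner: ∂(Σu_j)/∂s_i = Σα_j − 1 = 4.2 > 0, so everyone contributes w_i; S^SO = 43, W^SO = 43 + 4.2·43 = 223.6.
Deadweight loss = 58.8.

58.8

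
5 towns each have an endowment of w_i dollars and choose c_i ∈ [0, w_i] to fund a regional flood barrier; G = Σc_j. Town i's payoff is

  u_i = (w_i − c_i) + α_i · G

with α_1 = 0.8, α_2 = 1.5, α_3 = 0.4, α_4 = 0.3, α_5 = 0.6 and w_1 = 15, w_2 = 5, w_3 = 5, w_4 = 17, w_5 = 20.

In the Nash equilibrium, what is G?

5

∂u_i/∂c_i = α_i − 1, so town i contributes w_i if α_i > 1, else 0.
α_i > 1 for i ∈ {2}; NE contributions (0, 5, 0, 0, 0), G = 5.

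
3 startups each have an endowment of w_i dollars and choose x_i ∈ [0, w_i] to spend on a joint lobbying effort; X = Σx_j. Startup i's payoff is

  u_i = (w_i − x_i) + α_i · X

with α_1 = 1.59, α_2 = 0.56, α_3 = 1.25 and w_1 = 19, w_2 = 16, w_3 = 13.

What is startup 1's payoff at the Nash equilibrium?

∂u_i/∂x_i = α_i − 1, so startup i contributes w_i if α_i > 1, else 0.
α_i > 1 for i ∈ {1, 3}; NE contributions (19, 0, 13), X = 32.
u_1 = (19 − 19) + 1.59·32 = 50.88.

50.88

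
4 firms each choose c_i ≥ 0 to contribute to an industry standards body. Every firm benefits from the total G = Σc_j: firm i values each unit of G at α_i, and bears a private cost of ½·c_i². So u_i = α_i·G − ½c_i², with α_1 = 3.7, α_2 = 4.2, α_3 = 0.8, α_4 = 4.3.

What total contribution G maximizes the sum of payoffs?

52

Planner FOC: ∂(Σu_j)/∂c_i = (Σα_j) − c_i = 0, so c_i^SO = Σα_j = 13 for every i; G^SO = 52.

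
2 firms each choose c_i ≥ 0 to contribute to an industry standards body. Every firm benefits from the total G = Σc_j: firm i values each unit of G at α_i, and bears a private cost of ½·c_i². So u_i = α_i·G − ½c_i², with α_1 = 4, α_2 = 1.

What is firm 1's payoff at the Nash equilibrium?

12

Firm i's FOC: ∂u_i/∂c_i = α_i − c_i = 0, so c_i* = α_i.
NE contributions = (4, 1); G = 5.
u_1 = α_1·G − ½·(c_1)² = 4·5 − ½·4² = 12.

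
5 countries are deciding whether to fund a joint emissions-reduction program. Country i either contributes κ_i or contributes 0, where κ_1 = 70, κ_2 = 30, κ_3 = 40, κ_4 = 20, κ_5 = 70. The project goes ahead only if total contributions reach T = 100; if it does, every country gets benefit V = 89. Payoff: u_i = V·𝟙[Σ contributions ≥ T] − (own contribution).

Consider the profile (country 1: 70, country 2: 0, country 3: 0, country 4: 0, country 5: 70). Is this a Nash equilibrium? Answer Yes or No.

Yes

Total = 140 ≥ 100: provided.
Country 1 (pledges 70, payoff 19): dropping to 0 → total 70, payoff 0. No gain.
Country 2 (pledges 0, payoff 89): pledging 30 → total 170, payoff 59. No gain.
Country 3 (pledges 0, payoff 89): pledging 40 → total 180, payoff 49. No gain.
Country 4 (pledges 0, payoff 89): pledging 20 → total 160, payoff 69. No gain.
Country 5 (pledges 70, payoff 19): dropping to 0 → total 70, payoff 0. No gain.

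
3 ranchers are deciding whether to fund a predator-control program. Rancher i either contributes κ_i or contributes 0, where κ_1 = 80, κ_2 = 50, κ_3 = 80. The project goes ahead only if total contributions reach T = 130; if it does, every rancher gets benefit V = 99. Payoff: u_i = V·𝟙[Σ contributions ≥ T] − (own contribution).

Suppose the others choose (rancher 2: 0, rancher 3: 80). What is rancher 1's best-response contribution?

80

Others' total = 80. Contributing 80 brings total to 160 ≥ 130: gain V − κ_1 = 19.
Best response: 80.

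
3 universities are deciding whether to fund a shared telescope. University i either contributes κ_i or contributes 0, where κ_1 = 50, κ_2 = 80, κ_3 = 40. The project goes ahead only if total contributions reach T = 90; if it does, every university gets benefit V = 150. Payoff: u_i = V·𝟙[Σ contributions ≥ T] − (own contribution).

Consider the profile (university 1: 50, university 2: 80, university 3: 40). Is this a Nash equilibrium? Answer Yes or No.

No

Total = 170 ≥ 90: provided.
University 1 (pledges 50, payoff 100): dropping to 0 → total 120, payoff 150. Profitable deviation.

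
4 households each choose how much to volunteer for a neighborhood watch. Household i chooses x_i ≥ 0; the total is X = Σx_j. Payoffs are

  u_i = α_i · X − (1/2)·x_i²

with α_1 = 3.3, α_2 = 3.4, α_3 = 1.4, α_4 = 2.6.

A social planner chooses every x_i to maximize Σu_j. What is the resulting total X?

42.8

Planner FOC: ∂(Σu_j)/∂x_i = (Σα_j) − x_i = 0, so x_i^SO = Σα_j = 10.7 for every i; X^SO = 42.8.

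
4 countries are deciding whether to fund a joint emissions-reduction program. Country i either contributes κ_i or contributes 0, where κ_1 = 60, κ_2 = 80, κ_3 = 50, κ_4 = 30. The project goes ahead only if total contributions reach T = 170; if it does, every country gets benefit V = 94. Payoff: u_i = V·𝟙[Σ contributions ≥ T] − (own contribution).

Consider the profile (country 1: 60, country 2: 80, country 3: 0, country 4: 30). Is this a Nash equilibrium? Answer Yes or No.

Total = 170 ≥ 170: provided.
Country 1 (pledges 60, payoff 34): dropping to 0 → total 110, payoff 0. No gain.
Country 2 (pledges 80, payoff 14): dropping to 0 → total 90, payoff 0. No gain.
Country 3 (pledges 0, payoff 94): pledging 50 → total 220, payoff 44. No gain.
Country 4 (pledges 30, payoff 64): dropping to 0 → total 140, payoff 0. No gain.

Yes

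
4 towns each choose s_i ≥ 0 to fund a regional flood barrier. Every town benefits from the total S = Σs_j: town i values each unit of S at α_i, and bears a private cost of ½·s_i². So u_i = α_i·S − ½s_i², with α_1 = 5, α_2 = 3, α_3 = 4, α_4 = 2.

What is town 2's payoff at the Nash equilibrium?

Town i's FOC: ∂u_i/∂s_i = α_i − s_i = 0, so s_i* = α_i.
NE contributions = (5, 3, 4, 2); S = 14.
u_2 = α_2·S − ½·(s_2)² = 3·14 − ½·3² = 37.5.

37.5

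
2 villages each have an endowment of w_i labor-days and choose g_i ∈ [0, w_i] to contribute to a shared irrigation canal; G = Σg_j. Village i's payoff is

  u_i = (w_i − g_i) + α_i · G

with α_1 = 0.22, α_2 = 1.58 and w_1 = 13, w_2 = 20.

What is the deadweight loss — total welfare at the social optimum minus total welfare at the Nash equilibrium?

∂u_i/∂g_i = α_i − 1, so village i contributes w_i if α_i > 1, else 0.
α_i > 1 for i ∈ {2}; NE contributions (0, 20), G = 20.
W^NE = Σw_i − G^NE + (Σα_i)·G^NE = 33 + 0.8·20 = 49.
Planner: ∂(Σu_j)/∂g_i = Σα_j − 1 = 0.8 > 0, so everyone contributes w_i; G^SO = 33, W^SO = 33 + 0.8·33 = 59.4.
Deadweight loss = 10.4.

10.4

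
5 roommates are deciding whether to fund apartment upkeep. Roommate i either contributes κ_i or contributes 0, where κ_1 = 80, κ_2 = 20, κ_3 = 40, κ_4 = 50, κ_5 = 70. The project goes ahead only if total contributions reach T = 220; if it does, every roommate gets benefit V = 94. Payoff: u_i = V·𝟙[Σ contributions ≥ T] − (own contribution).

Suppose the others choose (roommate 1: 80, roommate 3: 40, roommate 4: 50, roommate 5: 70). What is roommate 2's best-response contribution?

Others' total = 240 ≥ 220; contributing adds cost 20 for no extra benefit.
Best response: 0.

0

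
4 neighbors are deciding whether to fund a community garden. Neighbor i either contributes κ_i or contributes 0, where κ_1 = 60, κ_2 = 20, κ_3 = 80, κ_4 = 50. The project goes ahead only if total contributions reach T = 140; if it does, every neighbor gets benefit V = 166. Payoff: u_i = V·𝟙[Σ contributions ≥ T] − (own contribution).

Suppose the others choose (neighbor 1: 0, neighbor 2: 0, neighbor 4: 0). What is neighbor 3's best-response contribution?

Others' total = 0. Even contributing 80 gives 80 < 140: no benefit either way.
Best response: 0.

0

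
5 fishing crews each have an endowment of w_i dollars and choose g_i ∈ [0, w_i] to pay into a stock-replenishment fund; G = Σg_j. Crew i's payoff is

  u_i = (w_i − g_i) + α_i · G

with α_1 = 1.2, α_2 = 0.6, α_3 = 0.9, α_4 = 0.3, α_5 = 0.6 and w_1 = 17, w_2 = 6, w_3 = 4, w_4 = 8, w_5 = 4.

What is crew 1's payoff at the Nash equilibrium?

20.4

∂u_i/∂g_i = α_i − 1, so crew i contributes w_i if α_i > 1, else 0.
α_i > 1 for i ∈ {1}; NE contributions (17, 0, 0, 0, 0), G = 17.
u_1 = (17 − 17) + 1.2·17 = 20.4.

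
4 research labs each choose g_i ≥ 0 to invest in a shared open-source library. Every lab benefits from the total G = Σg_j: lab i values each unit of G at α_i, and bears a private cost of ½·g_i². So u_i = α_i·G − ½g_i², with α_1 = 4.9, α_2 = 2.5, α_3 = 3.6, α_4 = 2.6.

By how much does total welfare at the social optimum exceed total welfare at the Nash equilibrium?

209.95

Lab i's FOC: ∂u_i/∂g_i = α_i − g_i = 0, so g_i* = α_i.
NE contributions = (4.9, 2.5, 3.6, 2.6); G = 13.6.
W^NE = (Σα)·G − ½Σα_i² = 13.6² − ½·49.98 = 159.97.
Planner sets g_i = Σα_j = 13.6 for every i, so G^SO = 4·13.6 = 54.4.
W^SO = (Σα)·G^SO − ½·4·(Σα)² = (4/2)·13.6² = 369.92.
Deadweight loss = W^SO − W^NE = 209.95.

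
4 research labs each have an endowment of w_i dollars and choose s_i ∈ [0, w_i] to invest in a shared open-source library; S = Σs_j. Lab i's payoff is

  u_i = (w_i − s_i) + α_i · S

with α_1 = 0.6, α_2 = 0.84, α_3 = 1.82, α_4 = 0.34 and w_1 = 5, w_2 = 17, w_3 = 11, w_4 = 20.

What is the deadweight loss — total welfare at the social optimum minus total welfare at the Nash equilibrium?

∂u_i/∂s_i = α_i − 1, so lab i contributes w_i if α_i > 1, else 0.
α_i > 1 for i ∈ {3}; NE contributions (0, 0, 11, 0), S = 11.
W^NE = Σw_i − S^NE + (Σα_i)·S^NE = 53 + 2.6·11 = 81.6.
Planner: ∂(Σu_j)/∂s_i = Σα_j − 1 = 2.6 > 0, so everyone contributes w_i; S^SO = 53, W^SO = 53 + 2.6·53 = 190.8.
Deadweight loss = 109.2.

109.2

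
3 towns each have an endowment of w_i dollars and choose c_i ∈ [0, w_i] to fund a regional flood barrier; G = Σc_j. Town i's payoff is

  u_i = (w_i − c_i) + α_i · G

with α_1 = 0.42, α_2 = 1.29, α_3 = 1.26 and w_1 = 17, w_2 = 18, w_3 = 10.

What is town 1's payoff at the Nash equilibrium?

28.76

∂u_i/∂c_i = α_i − 1, so town i contributes w_i if α_i > 1, else 0.
α_i > 1 for i ∈ {2, 3}; NE contributions (0, 18, 10), G = 28.
u_1 = (17 − 0) + 0.42·28 = 28.76.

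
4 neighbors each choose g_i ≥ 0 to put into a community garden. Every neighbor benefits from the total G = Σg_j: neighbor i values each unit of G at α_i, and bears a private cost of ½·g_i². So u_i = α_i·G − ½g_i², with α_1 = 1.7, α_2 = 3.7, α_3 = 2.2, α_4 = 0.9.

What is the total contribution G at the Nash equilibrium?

Neighbor i's FOC: ∂u_i/∂g_i = α_i − g_i = 0, so g_i* = α_i.
NE contributions = (1.7, 3.7, 2.2, 0.9); G = 8.5.

8.5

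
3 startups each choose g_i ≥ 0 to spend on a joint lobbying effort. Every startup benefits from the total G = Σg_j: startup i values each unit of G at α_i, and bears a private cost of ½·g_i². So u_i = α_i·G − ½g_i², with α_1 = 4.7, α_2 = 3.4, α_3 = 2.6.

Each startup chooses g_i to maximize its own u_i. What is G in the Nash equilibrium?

Startup i's FOC: ∂u_i/∂g_i = α_i − g_i = 0, so g_i* = α_i.
NE contributions = (4.7, 3.4, 2.6); G = 10.7.

10.7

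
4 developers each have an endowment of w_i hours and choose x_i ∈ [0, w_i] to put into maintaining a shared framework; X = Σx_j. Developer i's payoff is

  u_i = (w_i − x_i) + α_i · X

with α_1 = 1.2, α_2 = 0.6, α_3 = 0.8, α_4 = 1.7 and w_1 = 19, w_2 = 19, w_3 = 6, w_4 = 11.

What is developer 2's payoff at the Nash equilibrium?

∂u_i/∂x_i = α_i − 1, so developer i contributes w_i if α_i > 1, else 0.
α_i > 1 for i ∈ {1, 4}; NE contributions (19, 0, 0, 11), X = 30.
u_2 = (19 − 0) + 0.6·30 = 37.

37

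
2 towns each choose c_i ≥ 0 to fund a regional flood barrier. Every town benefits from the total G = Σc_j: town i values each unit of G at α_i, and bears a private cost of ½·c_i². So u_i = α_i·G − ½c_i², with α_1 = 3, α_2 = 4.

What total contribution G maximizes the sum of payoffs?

Planner FOC: ∂(Σu_j)/∂c_i = (Σα_j) − c_i = 0, so c_i^SO = Σα_j = 7 for every i; G^SO = 14.

14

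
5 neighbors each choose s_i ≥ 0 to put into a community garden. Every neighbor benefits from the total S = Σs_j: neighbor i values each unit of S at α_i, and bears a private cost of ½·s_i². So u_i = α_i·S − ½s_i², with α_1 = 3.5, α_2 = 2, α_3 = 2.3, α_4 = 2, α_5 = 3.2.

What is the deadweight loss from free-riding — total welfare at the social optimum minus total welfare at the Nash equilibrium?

271.39

Neighbor i's FOC: ∂u_i/∂s_i = α_i − s_i = 0, so s_i* = α_i.
NE contributions = (3.5, 2, 2.3, 2, 3.2); S = 13.
W^NE = (Σα)·S − ½Σα_i² = 13² − ½·35.78 = 151.11.
Planner sets s_i = Σα_j = 13 for every i, so S^SO = 5·13 = 65.
W^SO = (Σα)·S^SO − ½·5·(Σα)² = (5/2)·13² = 422.5.
Deadweight loss = W^SO − W^NE = 271.39.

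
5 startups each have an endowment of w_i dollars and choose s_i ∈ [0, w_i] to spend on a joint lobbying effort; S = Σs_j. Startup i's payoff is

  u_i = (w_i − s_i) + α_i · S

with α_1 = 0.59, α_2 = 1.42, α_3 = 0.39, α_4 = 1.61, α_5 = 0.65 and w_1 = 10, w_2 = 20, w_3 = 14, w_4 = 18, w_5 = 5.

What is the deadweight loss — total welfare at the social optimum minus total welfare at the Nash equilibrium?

106.14

∂u_i/∂s_i = α_i − 1, so startup i contributes w_i if α_i > 1, else 0.
α_i > 1 for i ∈ {2, 4}; NE contributions (0, 20, 0, 18, 0), S = 38.
W^NE = Σw_i − S^NE + (Σα_i)·S^NE = 67 + 3.66·38 = 206.08.
Planner: ∂(Σu_j)/∂s_i = Σα_j − 1 = 3.66 > 0, so everyone contributes w_i; S^SO = 67, W^SO = 67 + 3.66·67 = 312.22.
Deadweight loss = 106.14.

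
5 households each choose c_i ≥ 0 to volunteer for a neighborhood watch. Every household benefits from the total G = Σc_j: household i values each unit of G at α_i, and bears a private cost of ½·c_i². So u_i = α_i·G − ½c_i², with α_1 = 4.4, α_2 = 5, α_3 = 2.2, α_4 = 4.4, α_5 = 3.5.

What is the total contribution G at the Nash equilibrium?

19.5

Household i's FOC: ∂u_i/∂c_i = α_i − c_i = 0, so c_i* = α_i.
NE contributions = (4.4, 5, 2.2, 4.4, 3.5); G = 19.5.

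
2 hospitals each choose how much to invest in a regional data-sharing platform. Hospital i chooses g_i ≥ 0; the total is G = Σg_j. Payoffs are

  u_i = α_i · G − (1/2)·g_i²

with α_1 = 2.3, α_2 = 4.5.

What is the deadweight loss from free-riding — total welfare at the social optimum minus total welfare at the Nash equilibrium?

Hospital i's FOC: ∂u_i/∂g_i = α_i − g_i = 0, so g_i* = α_i.
NE contributions = (2.3, 4.5); G = 6.8.
W^NE = (Σα)·G − ½Σα_i² = 6.8² − ½·25.54 = 33.47.
Planner sets g_i = Σα_j = 6.8 for every i, so G^SO = 2·6.8 = 13.6.
W^SO = (Σα)·G^SO − ½·2·(Σα)² = (2/2)·6.8² = 46.24.
Deadweight loss = W^SO − W^NE = 12.77.

12.77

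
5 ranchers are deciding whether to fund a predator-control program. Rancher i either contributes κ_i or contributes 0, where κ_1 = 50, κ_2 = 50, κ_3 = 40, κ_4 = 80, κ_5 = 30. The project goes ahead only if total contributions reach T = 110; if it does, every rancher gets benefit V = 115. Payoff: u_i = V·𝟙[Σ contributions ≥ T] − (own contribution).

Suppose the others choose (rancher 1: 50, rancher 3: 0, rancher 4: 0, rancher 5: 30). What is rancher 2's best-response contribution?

50

Others' total = 80. Contributing 50 brings total to 130 ≥ 110: gain V − κ_2 = 65.
Best response: 50.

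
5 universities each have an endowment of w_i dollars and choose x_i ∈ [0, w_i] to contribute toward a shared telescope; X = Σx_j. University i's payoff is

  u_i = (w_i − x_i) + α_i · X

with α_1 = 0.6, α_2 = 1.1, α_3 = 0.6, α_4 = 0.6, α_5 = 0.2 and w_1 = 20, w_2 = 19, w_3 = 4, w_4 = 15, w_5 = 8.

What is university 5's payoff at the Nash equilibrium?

11.8

∂u_i/∂x_i = α_i − 1, so university i contributes w_i if α_i > 1, else 0.
α_i > 1 for i ∈ {2}; NE contributions (0, 19, 0, 0, 0), X = 19.
u_5 = (8 − 0) + 0.2·19 = 11.8.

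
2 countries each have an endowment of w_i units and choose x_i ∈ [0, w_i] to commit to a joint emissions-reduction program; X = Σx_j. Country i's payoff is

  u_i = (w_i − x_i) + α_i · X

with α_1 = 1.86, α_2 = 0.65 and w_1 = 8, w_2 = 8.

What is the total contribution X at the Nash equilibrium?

8

∂u_i/∂x_i = α_i − 1, so country i contributes w_i if α_i > 1, else 0.
α_i > 1 for i ∈ {1}; NE contributions (8, 0), X = 8.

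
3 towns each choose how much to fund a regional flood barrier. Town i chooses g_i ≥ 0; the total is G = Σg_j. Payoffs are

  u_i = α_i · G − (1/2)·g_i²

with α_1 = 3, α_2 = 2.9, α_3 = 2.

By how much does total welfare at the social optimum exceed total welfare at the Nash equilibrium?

41.91

Town i's FOC: ∂u_i/∂g_i = α_i − g_i = 0, so g_i* = α_i.
NE contributions = (3, 2.9, 2); G = 7.9.
W^NE = (Σα)·G − ½Σα_i² = 7.9² − ½·21.41 = 51.705.
Planner sets g_i = Σα_j = 7.9 for every i, so G^SO = 3·7.9 = 23.7.
W^SO = (Σα)·G^SO − ½·3·(Σα)² = (3/2)·7.9² = 93.615.
Deadweight loss = W^SO − W^NE = 41.91.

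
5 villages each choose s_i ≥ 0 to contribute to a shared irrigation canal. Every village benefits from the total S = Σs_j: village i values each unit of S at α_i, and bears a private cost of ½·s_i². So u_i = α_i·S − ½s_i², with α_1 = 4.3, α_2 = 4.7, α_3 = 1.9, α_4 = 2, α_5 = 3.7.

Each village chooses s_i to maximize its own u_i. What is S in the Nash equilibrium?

16.6

Village i's FOC: ∂u_i/∂s_i = α_i − s_i = 0, so s_i* = α_i.
NE contributions = (4.3, 4.7, 1.9, 2, 3.7); S = 16.6.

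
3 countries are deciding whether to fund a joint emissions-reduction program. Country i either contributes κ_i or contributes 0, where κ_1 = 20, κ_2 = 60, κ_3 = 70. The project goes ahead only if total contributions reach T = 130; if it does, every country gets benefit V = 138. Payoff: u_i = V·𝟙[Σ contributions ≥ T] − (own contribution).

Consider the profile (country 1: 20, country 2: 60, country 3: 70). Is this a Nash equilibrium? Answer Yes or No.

Total = 150 ≥ 130: provided.
Country 1 (pledges 20, payoff 118): dropping to 0 → total 130, payoff 138. Profitable deviation.

No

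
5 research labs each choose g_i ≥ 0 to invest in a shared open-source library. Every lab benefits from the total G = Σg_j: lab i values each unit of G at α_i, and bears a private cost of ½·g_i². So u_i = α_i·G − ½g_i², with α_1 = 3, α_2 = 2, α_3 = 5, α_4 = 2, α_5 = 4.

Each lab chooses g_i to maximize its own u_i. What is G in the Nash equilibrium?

Lab i's FOC: ∂u_i/∂g_i = α_i − g_i = 0, so g_i* = α_i.
NE contributions = (3, 2, 5, 2, 4); G = 16.

16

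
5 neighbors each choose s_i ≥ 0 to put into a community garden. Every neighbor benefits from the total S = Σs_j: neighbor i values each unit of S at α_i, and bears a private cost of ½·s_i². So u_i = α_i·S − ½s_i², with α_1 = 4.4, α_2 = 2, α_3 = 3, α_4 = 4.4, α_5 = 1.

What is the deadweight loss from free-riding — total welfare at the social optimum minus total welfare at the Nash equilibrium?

Neighbor i's FOC: ∂u_i/∂s_i = α_i − s_i = 0, so s_i* = α_i.
NE contributions = (4.4, 2, 3, 4.4, 1); S = 14.8.
W^NE = (Σα)·S − ½Σα_i² = 14.8² − ½·52.72 = 192.68.
Planner sets s_i = Σα_j = 14.8 for every i, so S^SO = 5·14.8 = 74.
W^SO = (Σα)·S^SO − ½·5·(Σα)² = (5/2)·14.8² = 547.6.
Deadweight loss = W^SO − W^NE = 354.92.

354.92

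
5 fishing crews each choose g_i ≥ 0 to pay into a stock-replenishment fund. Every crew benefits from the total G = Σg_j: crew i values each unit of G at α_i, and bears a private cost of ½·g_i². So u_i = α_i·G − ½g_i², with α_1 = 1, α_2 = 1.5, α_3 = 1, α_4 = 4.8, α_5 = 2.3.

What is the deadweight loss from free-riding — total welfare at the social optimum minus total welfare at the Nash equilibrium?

184.83

Crew i's FOC: ∂u_i/∂g_i = α_i − g_i = 0, so g_i* = α_i.
NE contributions = (1, 1.5, 1, 4.8, 2.3); G = 10.6.
W^NE = (Σα)·G − ½Σα_i² = 10.6² − ½·32.58 = 96.07.
Planner sets g_i = Σα_j = 10.6 for every i, so G^SO = 5·10.6 = 53.
W^SO = (Σα)·G^SO − ½·5·(Σα)² = (5/2)·10.6² = 280.9.
Deadweight loss = W^SO − W^NE = 184.83.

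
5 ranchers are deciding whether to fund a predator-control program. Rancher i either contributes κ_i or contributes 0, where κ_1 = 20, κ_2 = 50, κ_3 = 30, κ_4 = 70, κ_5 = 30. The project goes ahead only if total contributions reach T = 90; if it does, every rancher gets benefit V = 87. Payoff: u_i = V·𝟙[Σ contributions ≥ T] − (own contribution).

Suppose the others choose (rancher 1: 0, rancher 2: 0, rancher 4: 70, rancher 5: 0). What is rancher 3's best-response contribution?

30

Others' total = 70. Contributing 30 brings total to 100 ≥ 90: gain V − κ_3 = 57.
Best response: 30.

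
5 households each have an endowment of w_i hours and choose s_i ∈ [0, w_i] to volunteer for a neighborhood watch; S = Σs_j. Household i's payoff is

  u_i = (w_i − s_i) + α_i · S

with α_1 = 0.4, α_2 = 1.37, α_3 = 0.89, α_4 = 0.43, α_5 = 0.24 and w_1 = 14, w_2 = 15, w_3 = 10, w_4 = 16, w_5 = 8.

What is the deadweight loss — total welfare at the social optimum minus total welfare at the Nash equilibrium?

∂u_i/∂s_i = α_i − 1, so household i contributes w_i if α_i > 1, else 0.
α_i > 1 for i ∈ {2}; NE contributions (0, 15, 0, 0, 0), S = 15.
W^NE = Σw_i − S^NE + (Σα_i)·S^NE = 63 + 2.33·15 = 97.95.
Planner: ∂(Σu_j)/∂s_i = Σα_j − 1 = 2.33 > 0, so everyone contributes w_i; S^SO = 63, W^SO = 63 + 2.33·63 = 209.79.
Deadweight loss = 111.84.

111.84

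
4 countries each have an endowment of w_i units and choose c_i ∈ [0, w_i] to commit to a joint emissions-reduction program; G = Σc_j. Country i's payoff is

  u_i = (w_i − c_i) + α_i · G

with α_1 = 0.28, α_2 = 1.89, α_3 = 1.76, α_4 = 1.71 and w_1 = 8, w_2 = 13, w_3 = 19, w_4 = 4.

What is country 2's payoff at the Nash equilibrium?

68.04

∂u_i/∂c_i = α_i − 1, so country i contributes w_i if α_i > 1, else 0.
α_i > 1 for i ∈ {2, 3, 4}; NE contributions (0, 13, 19, 4), G = 36.
u_2 = (13 − 13) + 1.89·36 = 68.04.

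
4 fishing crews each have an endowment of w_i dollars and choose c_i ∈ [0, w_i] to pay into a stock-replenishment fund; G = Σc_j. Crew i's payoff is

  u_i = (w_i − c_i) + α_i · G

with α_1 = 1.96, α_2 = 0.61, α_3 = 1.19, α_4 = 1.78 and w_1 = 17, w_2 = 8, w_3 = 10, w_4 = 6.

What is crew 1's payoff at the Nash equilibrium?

∂u_i/∂c_i = α_i − 1, so crew i contributes w_i if α_i > 1, else 0.
α_i > 1 for i ∈ {1, 3, 4}; NE contributions (17, 0, 10, 6), G = 33.
u_1 = (17 − 17) + 1.96·33 = 64.68.

64.68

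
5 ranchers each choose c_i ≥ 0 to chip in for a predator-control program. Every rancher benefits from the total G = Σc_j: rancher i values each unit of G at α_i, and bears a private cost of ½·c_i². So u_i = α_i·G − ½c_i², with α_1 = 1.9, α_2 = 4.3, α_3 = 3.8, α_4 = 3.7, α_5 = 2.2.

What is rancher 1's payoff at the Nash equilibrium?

28.405

Rancher i's FOC: ∂u_i/∂c_i = α_i − c_i = 0, so c_i* = α_i.
NE contributions = (1.9, 4.3, 3.8, 3.7, 2.2); G = 15.9.
u_1 = α_1·G − ½·(c_1)² = 1.9·15.9 − ½·1.9² = 28.405.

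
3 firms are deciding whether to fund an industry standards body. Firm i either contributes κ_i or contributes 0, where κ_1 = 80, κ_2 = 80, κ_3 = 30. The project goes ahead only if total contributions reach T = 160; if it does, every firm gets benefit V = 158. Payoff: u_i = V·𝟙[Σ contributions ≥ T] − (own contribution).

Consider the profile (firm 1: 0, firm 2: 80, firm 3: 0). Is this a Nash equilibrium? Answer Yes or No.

Total = 80 < 160: not provided.
Firm 1 (pledges 0, payoff 0): pledging 80 → total 160, payoff 78. Profitable deviation.

No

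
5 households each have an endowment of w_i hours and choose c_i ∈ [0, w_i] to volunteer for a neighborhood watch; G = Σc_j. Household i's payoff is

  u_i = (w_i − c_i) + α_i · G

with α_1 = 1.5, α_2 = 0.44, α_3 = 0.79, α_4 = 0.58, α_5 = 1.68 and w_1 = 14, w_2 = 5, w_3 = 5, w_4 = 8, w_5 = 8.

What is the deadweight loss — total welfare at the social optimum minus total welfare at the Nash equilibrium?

∂u_i/∂c_i = α_i − 1, so household i contributes w_i if α_i > 1, else 0.
α_i > 1 for i ∈ {1, 5}; NE contributions (14, 0, 0, 0, 8), G = 22.
W^NE = Σw_i − G^NE + (Σα_i)·G^NE = 40 + 3.99·22 = 127.78.
Planner: ∂(Σu_j)/∂c_i = Σα_j − 1 = 3.99 > 0, so everyone contributes w_i; G^SO = 40, W^SO = 40 + 3.99·40 = 199.6.
Deadweight loss = 71.82.

71.82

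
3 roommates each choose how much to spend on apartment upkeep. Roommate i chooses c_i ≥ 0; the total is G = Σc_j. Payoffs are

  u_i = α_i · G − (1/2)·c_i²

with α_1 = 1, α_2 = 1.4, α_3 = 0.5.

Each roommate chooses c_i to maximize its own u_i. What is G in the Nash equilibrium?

2.9

Roommate i's FOC: ∂u_i/∂c_i = α_i − c_i = 0, so c_i* = α_i.
NE contributions = (1, 1.4, 0.5); G = 2.9.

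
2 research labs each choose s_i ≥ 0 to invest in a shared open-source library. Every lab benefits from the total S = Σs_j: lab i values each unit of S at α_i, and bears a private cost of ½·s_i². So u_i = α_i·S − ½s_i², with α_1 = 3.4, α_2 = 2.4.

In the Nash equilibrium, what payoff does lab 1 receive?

13.94

Lab i's FOC: ∂u_i/∂s_i = α_i − s_i = 0, so s_i* = α_i.
NE contributions = (3.4, 2.4); S = 5.8.
u_1 = α_1·S − ½·(s_1)² = 3.4·5.8 − ½·3.4² = 13.94.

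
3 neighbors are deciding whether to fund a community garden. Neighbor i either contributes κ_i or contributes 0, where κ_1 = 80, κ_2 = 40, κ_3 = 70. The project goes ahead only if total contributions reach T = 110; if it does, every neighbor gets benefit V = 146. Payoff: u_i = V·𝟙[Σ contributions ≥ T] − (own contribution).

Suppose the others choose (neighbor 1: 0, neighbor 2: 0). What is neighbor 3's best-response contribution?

0

Others' total = 0. Even contributing 70 gives 70 < 110: no benefit either way.
Best response: 0.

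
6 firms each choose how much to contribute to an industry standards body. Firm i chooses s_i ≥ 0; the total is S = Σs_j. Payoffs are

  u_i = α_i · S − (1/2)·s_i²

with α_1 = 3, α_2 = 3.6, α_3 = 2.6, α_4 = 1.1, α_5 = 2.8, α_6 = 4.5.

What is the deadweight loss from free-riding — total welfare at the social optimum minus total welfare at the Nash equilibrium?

648.53

Firm i's FOC: ∂u_i/∂s_i = α_i − s_i = 0, so s_i* = α_i.
NE contributions = (3, 3.6, 2.6, 1.1, 2.8, 4.5); S = 17.6.
W^NE = (Σα)·S − ½Σα_i² = 17.6² − ½·58.02 = 280.75.
Planner sets s_i = Σα_j = 17.6 for every i, so S^SO = 6·17.6 = 105.6.
W^SO = (Σα)·S^SO − ½·6·(Σα)² = (6/2)·17.6² = 929.28.
Deadweight loss = W^SO − W^NE = 648.53.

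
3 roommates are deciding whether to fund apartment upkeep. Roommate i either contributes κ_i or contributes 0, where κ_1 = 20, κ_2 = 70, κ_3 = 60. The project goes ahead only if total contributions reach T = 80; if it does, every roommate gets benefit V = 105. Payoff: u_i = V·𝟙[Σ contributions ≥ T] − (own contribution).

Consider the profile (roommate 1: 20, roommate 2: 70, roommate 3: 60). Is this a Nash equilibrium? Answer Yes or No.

No

Total = 150 ≥ 80: provided.
Roommate 1 (pledges 20, payoff 85): dropping to 0 → total 130, payoff 105. Profitable deviation.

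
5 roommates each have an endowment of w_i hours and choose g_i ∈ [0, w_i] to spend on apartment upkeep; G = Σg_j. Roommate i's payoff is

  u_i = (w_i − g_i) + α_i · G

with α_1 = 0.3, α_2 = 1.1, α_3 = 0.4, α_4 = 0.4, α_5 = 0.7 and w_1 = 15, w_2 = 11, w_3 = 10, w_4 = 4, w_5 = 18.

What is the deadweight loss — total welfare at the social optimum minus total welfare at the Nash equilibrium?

∂u_i/∂g_i = α_i − 1, so roommate i contributes w_i if α_i > 1, else 0.
α_i > 1 for i ∈ {2}; NE contributions (0, 11, 0, 0, 0), G = 11.
W^NE = Σw_i − G^NE + (Σα_i)·G^NE = 58 + 1.9·11 = 78.9.
Planner: ∂(Σu_j)/∂g_i = Σα_j − 1 = 1.9 > 0, so everyone contributes w_i; G^SO = 58, W^SO = 58 + 1.9·58 = 168.2.
Deadweight loss = 89.3.

89.3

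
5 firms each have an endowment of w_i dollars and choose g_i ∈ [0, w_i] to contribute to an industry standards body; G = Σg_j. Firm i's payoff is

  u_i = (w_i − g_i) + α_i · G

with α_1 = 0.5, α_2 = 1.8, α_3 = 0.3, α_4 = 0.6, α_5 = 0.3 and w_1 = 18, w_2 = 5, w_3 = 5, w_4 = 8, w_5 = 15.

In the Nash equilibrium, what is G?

5

∂u_i/∂g_i = α_i − 1, so firm i contributes w_i if α_i > 1, else 0.
α_i > 1 for i ∈ {2}; NE contributions (0, 5, 0, 0, 0), G = 5.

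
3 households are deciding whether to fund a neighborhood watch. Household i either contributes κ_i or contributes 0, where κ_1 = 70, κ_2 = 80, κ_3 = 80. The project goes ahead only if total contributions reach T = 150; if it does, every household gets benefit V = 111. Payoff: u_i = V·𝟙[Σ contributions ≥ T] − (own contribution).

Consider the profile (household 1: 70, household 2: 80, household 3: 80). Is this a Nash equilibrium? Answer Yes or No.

Total = 230 ≥ 150: provided.
Household 1 (pledges 70, payoff 41): dropping to 0 → total 160, payoff 111. Profitable deviation.

No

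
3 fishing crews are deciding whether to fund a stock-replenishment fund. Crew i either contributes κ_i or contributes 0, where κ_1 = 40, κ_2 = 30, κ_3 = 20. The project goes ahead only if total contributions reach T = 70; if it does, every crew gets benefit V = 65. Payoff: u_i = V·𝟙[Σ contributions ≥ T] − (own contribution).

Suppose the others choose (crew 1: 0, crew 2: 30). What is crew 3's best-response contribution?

Others' total = 30. Even contributing 20 gives 50 < 70: no benefit either way.
Best response: 0.

0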